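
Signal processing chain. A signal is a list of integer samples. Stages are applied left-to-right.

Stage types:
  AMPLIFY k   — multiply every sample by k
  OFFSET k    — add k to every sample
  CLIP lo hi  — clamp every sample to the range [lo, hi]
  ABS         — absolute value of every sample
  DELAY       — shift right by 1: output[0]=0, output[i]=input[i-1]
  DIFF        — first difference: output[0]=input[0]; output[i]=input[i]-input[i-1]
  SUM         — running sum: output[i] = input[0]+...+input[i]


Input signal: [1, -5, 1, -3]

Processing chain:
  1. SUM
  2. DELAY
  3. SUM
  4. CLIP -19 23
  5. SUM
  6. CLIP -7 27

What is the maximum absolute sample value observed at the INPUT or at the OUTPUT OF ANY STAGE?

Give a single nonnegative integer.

Answer: 8

Derivation:
Input: [1, -5, 1, -3] (max |s|=5)
Stage 1 (SUM): sum[0..0]=1, sum[0..1]=-4, sum[0..2]=-3, sum[0..3]=-6 -> [1, -4, -3, -6] (max |s|=6)
Stage 2 (DELAY): [0, 1, -4, -3] = [0, 1, -4, -3] -> [0, 1, -4, -3] (max |s|=4)
Stage 3 (SUM): sum[0..0]=0, sum[0..1]=1, sum[0..2]=-3, sum[0..3]=-6 -> [0, 1, -3, -6] (max |s|=6)
Stage 4 (CLIP -19 23): clip(0,-19,23)=0, clip(1,-19,23)=1, clip(-3,-19,23)=-3, clip(-6,-19,23)=-6 -> [0, 1, -3, -6] (max |s|=6)
Stage 5 (SUM): sum[0..0]=0, sum[0..1]=1, sum[0..2]=-2, sum[0..3]=-8 -> [0, 1, -2, -8] (max |s|=8)
Stage 6 (CLIP -7 27): clip(0,-7,27)=0, clip(1,-7,27)=1, clip(-2,-7,27)=-2, clip(-8,-7,27)=-7 -> [0, 1, -2, -7] (max |s|=7)
Overall max amplitude: 8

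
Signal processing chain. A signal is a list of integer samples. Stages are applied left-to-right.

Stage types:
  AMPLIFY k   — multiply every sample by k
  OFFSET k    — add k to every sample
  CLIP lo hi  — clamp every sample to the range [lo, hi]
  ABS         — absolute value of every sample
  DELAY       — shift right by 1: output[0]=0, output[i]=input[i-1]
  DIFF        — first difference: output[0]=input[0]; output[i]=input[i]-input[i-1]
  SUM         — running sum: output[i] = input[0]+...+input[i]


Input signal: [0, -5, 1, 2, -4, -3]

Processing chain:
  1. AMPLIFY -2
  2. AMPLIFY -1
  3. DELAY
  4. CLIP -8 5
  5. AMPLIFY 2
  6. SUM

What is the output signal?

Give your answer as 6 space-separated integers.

Answer: 0 0 -16 -12 -4 -20

Derivation:
Input: [0, -5, 1, 2, -4, -3]
Stage 1 (AMPLIFY -2): 0*-2=0, -5*-2=10, 1*-2=-2, 2*-2=-4, -4*-2=8, -3*-2=6 -> [0, 10, -2, -4, 8, 6]
Stage 2 (AMPLIFY -1): 0*-1=0, 10*-1=-10, -2*-1=2, -4*-1=4, 8*-1=-8, 6*-1=-6 -> [0, -10, 2, 4, -8, -6]
Stage 3 (DELAY): [0, 0, -10, 2, 4, -8] = [0, 0, -10, 2, 4, -8] -> [0, 0, -10, 2, 4, -8]
Stage 4 (CLIP -8 5): clip(0,-8,5)=0, clip(0,-8,5)=0, clip(-10,-8,5)=-8, clip(2,-8,5)=2, clip(4,-8,5)=4, clip(-8,-8,5)=-8 -> [0, 0, -8, 2, 4, -8]
Stage 5 (AMPLIFY 2): 0*2=0, 0*2=0, -8*2=-16, 2*2=4, 4*2=8, -8*2=-16 -> [0, 0, -16, 4, 8, -16]
Stage 6 (SUM): sum[0..0]=0, sum[0..1]=0, sum[0..2]=-16, sum[0..3]=-12, sum[0..4]=-4, sum[0..5]=-20 -> [0, 0, -16, -12, -4, -20]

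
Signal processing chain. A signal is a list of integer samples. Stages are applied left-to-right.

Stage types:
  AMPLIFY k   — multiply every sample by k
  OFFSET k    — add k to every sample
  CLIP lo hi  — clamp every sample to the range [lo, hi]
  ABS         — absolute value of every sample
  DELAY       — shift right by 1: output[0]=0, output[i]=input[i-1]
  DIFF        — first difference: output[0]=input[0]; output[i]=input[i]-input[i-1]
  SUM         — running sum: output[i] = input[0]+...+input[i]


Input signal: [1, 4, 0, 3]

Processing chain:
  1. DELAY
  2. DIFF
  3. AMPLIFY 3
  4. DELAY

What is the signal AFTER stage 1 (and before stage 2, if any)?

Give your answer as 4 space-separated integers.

Input: [1, 4, 0, 3]
Stage 1 (DELAY): [0, 1, 4, 0] = [0, 1, 4, 0] -> [0, 1, 4, 0]

Answer: 0 1 4 0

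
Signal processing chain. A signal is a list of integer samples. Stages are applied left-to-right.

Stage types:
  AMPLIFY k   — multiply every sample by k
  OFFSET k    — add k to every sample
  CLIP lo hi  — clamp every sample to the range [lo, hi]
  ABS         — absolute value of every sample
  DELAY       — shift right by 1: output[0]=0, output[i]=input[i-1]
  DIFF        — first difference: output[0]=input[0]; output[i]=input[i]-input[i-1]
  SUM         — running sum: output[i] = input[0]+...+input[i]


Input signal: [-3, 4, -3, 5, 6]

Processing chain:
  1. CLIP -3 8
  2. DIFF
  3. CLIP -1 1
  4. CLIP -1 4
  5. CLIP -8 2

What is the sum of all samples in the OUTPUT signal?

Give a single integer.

Answer: 1

Derivation:
Input: [-3, 4, -3, 5, 6]
Stage 1 (CLIP -3 8): clip(-3,-3,8)=-3, clip(4,-3,8)=4, clip(-3,-3,8)=-3, clip(5,-3,8)=5, clip(6,-3,8)=6 -> [-3, 4, -3, 5, 6]
Stage 2 (DIFF): s[0]=-3, 4--3=7, -3-4=-7, 5--3=8, 6-5=1 -> [-3, 7, -7, 8, 1]
Stage 3 (CLIP -1 1): clip(-3,-1,1)=-1, clip(7,-1,1)=1, clip(-7,-1,1)=-1, clip(8,-1,1)=1, clip(1,-1,1)=1 -> [-1, 1, -1, 1, 1]
Stage 4 (CLIP -1 4): clip(-1,-1,4)=-1, clip(1,-1,4)=1, clip(-1,-1,4)=-1, clip(1,-1,4)=1, clip(1,-1,4)=1 -> [-1, 1, -1, 1, 1]
Stage 5 (CLIP -8 2): clip(-1,-8,2)=-1, clip(1,-8,2)=1, clip(-1,-8,2)=-1, clip(1,-8,2)=1, clip(1,-8,2)=1 -> [-1, 1, -1, 1, 1]
Output sum: 1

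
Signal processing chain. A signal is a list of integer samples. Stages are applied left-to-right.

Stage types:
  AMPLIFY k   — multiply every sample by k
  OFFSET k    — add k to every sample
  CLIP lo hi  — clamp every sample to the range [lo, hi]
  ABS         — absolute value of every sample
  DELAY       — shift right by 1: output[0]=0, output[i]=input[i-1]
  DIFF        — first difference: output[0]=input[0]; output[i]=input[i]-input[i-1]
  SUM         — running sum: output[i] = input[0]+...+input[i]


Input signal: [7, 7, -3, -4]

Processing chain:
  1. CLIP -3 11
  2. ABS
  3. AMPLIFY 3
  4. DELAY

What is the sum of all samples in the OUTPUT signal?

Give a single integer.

Answer: 51

Derivation:
Input: [7, 7, -3, -4]
Stage 1 (CLIP -3 11): clip(7,-3,11)=7, clip(7,-3,11)=7, clip(-3,-3,11)=-3, clip(-4,-3,11)=-3 -> [7, 7, -3, -3]
Stage 2 (ABS): |7|=7, |7|=7, |-3|=3, |-3|=3 -> [7, 7, 3, 3]
Stage 3 (AMPLIFY 3): 7*3=21, 7*3=21, 3*3=9, 3*3=9 -> [21, 21, 9, 9]
Stage 4 (DELAY): [0, 21, 21, 9] = [0, 21, 21, 9] -> [0, 21, 21, 9]
Output sum: 51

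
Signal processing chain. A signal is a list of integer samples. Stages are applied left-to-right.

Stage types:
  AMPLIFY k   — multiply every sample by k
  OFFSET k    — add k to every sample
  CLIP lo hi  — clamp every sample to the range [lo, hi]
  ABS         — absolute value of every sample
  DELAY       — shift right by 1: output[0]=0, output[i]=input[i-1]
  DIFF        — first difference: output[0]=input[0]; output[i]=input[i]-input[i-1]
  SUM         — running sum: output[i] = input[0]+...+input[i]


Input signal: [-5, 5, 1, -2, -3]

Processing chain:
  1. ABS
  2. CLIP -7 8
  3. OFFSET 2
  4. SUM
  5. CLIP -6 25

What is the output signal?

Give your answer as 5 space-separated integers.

Input: [-5, 5, 1, -2, -3]
Stage 1 (ABS): |-5|=5, |5|=5, |1|=1, |-2|=2, |-3|=3 -> [5, 5, 1, 2, 3]
Stage 2 (CLIP -7 8): clip(5,-7,8)=5, clip(5,-7,8)=5, clip(1,-7,8)=1, clip(2,-7,8)=2, clip(3,-7,8)=3 -> [5, 5, 1, 2, 3]
Stage 3 (OFFSET 2): 5+2=7, 5+2=7, 1+2=3, 2+2=4, 3+2=5 -> [7, 7, 3, 4, 5]
Stage 4 (SUM): sum[0..0]=7, sum[0..1]=14, sum[0..2]=17, sum[0..3]=21, sum[0..4]=26 -> [7, 14, 17, 21, 26]
Stage 5 (CLIP -6 25): clip(7,-6,25)=7, clip(14,-6,25)=14, clip(17,-6,25)=17, clip(21,-6,25)=21, clip(26,-6,25)=25 -> [7, 14, 17, 21, 25]

Answer: 7 14 17 21 25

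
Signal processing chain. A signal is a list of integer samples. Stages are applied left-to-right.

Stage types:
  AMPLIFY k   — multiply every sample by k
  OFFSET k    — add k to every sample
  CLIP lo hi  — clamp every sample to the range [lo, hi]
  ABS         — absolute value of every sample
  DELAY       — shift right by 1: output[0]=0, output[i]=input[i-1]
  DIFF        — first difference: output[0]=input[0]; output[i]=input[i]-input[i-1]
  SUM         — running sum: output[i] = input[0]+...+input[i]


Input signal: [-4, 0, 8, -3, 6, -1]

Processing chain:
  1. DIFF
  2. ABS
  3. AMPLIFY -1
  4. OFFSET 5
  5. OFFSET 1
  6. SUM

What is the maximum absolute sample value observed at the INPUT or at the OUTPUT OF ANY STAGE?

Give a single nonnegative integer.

Answer: 11

Derivation:
Input: [-4, 0, 8, -3, 6, -1] (max |s|=8)
Stage 1 (DIFF): s[0]=-4, 0--4=4, 8-0=8, -3-8=-11, 6--3=9, -1-6=-7 -> [-4, 4, 8, -11, 9, -7] (max |s|=11)
Stage 2 (ABS): |-4|=4, |4|=4, |8|=8, |-11|=11, |9|=9, |-7|=7 -> [4, 4, 8, 11, 9, 7] (max |s|=11)
Stage 3 (AMPLIFY -1): 4*-1=-4, 4*-1=-4, 8*-1=-8, 11*-1=-11, 9*-1=-9, 7*-1=-7 -> [-4, -4, -8, -11, -9, -7] (max |s|=11)
Stage 4 (OFFSET 5): -4+5=1, -4+5=1, -8+5=-3, -11+5=-6, -9+5=-4, -7+5=-2 -> [1, 1, -3, -6, -4, -2] (max |s|=6)
Stage 5 (OFFSET 1): 1+1=2, 1+1=2, -3+1=-2, -6+1=-5, -4+1=-3, -2+1=-1 -> [2, 2, -2, -5, -3, -1] (max |s|=5)
Stage 6 (SUM): sum[0..0]=2, sum[0..1]=4, sum[0..2]=2, sum[0..3]=-3, sum[0..4]=-6, sum[0..5]=-7 -> [2, 4, 2, -3, -6, -7] (max |s|=7)
Overall max amplitude: 11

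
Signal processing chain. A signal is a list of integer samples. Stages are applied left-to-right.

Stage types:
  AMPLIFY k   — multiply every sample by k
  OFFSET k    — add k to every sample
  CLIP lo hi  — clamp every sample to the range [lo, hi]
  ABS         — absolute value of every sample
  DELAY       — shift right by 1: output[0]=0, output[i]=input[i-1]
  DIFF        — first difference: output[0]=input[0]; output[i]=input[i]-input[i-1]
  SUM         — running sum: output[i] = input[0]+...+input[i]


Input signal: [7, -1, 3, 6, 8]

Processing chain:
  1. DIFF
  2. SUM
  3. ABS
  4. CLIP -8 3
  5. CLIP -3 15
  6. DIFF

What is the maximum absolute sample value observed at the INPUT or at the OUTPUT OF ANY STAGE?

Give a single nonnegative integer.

Input: [7, -1, 3, 6, 8] (max |s|=8)
Stage 1 (DIFF): s[0]=7, -1-7=-8, 3--1=4, 6-3=3, 8-6=2 -> [7, -8, 4, 3, 2] (max |s|=8)
Stage 2 (SUM): sum[0..0]=7, sum[0..1]=-1, sum[0..2]=3, sum[0..3]=6, sum[0..4]=8 -> [7, -1, 3, 6, 8] (max |s|=8)
Stage 3 (ABS): |7|=7, |-1|=1, |3|=3, |6|=6, |8|=8 -> [7, 1, 3, 6, 8] (max |s|=8)
Stage 4 (CLIP -8 3): clip(7,-8,3)=3, clip(1,-8,3)=1, clip(3,-8,3)=3, clip(6,-8,3)=3, clip(8,-8,3)=3 -> [3, 1, 3, 3, 3] (max |s|=3)
Stage 5 (CLIP -3 15): clip(3,-3,15)=3, clip(1,-3,15)=1, clip(3,-3,15)=3, clip(3,-3,15)=3, clip(3,-3,15)=3 -> [3, 1, 3, 3, 3] (max |s|=3)
Stage 6 (DIFF): s[0]=3, 1-3=-2, 3-1=2, 3-3=0, 3-3=0 -> [3, -2, 2, 0, 0] (max |s|=3)
Overall max amplitude: 8

Answer: 8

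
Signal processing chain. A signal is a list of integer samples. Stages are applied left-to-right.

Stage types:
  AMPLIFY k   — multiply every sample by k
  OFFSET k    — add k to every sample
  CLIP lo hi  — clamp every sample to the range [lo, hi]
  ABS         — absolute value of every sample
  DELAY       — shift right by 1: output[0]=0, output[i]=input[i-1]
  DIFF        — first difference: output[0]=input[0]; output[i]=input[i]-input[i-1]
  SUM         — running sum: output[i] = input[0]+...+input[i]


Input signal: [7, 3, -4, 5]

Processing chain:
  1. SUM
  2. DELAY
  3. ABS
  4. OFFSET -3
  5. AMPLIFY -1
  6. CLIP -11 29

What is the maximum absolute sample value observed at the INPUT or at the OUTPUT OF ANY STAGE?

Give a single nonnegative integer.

Input: [7, 3, -4, 5] (max |s|=7)
Stage 1 (SUM): sum[0..0]=7, sum[0..1]=10, sum[0..2]=6, sum[0..3]=11 -> [7, 10, 6, 11] (max |s|=11)
Stage 2 (DELAY): [0, 7, 10, 6] = [0, 7, 10, 6] -> [0, 7, 10, 6] (max |s|=10)
Stage 3 (ABS): |0|=0, |7|=7, |10|=10, |6|=6 -> [0, 7, 10, 6] (max |s|=10)
Stage 4 (OFFSET -3): 0+-3=-3, 7+-3=4, 10+-3=7, 6+-3=3 -> [-3, 4, 7, 3] (max |s|=7)
Stage 5 (AMPLIFY -1): -3*-1=3, 4*-1=-4, 7*-1=-7, 3*-1=-3 -> [3, -4, -7, -3] (max |s|=7)
Stage 6 (CLIP -11 29): clip(3,-11,29)=3, clip(-4,-11,29)=-4, clip(-7,-11,29)=-7, clip(-3,-11,29)=-3 -> [3, -4, -7, -3] (max |s|=7)
Overall max amplitude: 11

Answer: 11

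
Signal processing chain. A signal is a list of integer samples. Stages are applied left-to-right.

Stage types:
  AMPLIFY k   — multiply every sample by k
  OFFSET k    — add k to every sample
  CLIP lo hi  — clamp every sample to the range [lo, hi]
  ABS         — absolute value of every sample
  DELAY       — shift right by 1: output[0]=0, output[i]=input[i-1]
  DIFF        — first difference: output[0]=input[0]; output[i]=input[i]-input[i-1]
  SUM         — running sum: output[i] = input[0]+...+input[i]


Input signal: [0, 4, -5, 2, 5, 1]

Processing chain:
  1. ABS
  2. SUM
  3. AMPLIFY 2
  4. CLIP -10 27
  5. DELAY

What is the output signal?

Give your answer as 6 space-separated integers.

Input: [0, 4, -5, 2, 5, 1]
Stage 1 (ABS): |0|=0, |4|=4, |-5|=5, |2|=2, |5|=5, |1|=1 -> [0, 4, 5, 2, 5, 1]
Stage 2 (SUM): sum[0..0]=0, sum[0..1]=4, sum[0..2]=9, sum[0..3]=11, sum[0..4]=16, sum[0..5]=17 -> [0, 4, 9, 11, 16, 17]
Stage 3 (AMPLIFY 2): 0*2=0, 4*2=8, 9*2=18, 11*2=22, 16*2=32, 17*2=34 -> [0, 8, 18, 22, 32, 34]
Stage 4 (CLIP -10 27): clip(0,-10,27)=0, clip(8,-10,27)=8, clip(18,-10,27)=18, clip(22,-10,27)=22, clip(32,-10,27)=27, clip(34,-10,27)=27 -> [0, 8, 18, 22, 27, 27]
Stage 5 (DELAY): [0, 0, 8, 18, 22, 27] = [0, 0, 8, 18, 22, 27] -> [0, 0, 8, 18, 22, 27]

Answer: 0 0 8 18 22 27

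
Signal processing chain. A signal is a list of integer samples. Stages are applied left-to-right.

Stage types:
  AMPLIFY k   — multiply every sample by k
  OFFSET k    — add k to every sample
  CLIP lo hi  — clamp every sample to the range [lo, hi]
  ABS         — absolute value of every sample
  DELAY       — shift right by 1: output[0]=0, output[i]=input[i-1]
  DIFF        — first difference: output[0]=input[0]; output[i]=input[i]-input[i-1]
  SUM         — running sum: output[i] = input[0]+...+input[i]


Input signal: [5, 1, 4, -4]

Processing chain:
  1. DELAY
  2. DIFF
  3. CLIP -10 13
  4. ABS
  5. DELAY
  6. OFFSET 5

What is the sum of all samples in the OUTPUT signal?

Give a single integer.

Input: [5, 1, 4, -4]
Stage 1 (DELAY): [0, 5, 1, 4] = [0, 5, 1, 4] -> [0, 5, 1, 4]
Stage 2 (DIFF): s[0]=0, 5-0=5, 1-5=-4, 4-1=3 -> [0, 5, -4, 3]
Stage 3 (CLIP -10 13): clip(0,-10,13)=0, clip(5,-10,13)=5, clip(-4,-10,13)=-4, clip(3,-10,13)=3 -> [0, 5, -4, 3]
Stage 4 (ABS): |0|=0, |5|=5, |-4|=4, |3|=3 -> [0, 5, 4, 3]
Stage 5 (DELAY): [0, 0, 5, 4] = [0, 0, 5, 4] -> [0, 0, 5, 4]
Stage 6 (OFFSET 5): 0+5=5, 0+5=5, 5+5=10, 4+5=9 -> [5, 5, 10, 9]
Output sum: 29

Answer: 29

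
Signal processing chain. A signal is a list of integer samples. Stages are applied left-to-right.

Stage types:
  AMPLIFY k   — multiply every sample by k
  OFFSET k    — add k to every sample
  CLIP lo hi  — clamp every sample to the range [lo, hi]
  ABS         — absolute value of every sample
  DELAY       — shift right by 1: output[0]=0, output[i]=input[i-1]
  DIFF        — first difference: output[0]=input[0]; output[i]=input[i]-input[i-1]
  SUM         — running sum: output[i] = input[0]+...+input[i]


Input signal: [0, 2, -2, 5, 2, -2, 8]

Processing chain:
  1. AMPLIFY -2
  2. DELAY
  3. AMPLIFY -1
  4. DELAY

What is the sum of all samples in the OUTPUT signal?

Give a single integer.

Answer: 14

Derivation:
Input: [0, 2, -2, 5, 2, -2, 8]
Stage 1 (AMPLIFY -2): 0*-2=0, 2*-2=-4, -2*-2=4, 5*-2=-10, 2*-2=-4, -2*-2=4, 8*-2=-16 -> [0, -4, 4, -10, -4, 4, -16]
Stage 2 (DELAY): [0, 0, -4, 4, -10, -4, 4] = [0, 0, -4, 4, -10, -4, 4] -> [0, 0, -4, 4, -10, -4, 4]
Stage 3 (AMPLIFY -1): 0*-1=0, 0*-1=0, -4*-1=4, 4*-1=-4, -10*-1=10, -4*-1=4, 4*-1=-4 -> [0, 0, 4, -4, 10, 4, -4]
Stage 4 (DELAY): [0, 0, 0, 4, -4, 10, 4] = [0, 0, 0, 4, -4, 10, 4] -> [0, 0, 0, 4, -4, 10, 4]
Output sum: 14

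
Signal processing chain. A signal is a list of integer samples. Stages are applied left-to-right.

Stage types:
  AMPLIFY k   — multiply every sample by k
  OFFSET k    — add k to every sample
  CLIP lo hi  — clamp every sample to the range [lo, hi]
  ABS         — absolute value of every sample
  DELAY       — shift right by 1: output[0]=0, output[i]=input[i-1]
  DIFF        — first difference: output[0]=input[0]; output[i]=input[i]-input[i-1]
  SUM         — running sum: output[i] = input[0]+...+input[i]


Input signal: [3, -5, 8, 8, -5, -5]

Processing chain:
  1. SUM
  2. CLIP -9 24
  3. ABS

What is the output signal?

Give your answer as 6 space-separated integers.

Answer: 3 2 6 14 9 4

Derivation:
Input: [3, -5, 8, 8, -5, -5]
Stage 1 (SUM): sum[0..0]=3, sum[0..1]=-2, sum[0..2]=6, sum[0..3]=14, sum[0..4]=9, sum[0..5]=4 -> [3, -2, 6, 14, 9, 4]
Stage 2 (CLIP -9 24): clip(3,-9,24)=3, clip(-2,-9,24)=-2, clip(6,-9,24)=6, clip(14,-9,24)=14, clip(9,-9,24)=9, clip(4,-9,24)=4 -> [3, -2, 6, 14, 9, 4]
Stage 3 (ABS): |3|=3, |-2|=2, |6|=6, |14|=14, |9|=9, |4|=4 -> [3, 2, 6, 14, 9, 4]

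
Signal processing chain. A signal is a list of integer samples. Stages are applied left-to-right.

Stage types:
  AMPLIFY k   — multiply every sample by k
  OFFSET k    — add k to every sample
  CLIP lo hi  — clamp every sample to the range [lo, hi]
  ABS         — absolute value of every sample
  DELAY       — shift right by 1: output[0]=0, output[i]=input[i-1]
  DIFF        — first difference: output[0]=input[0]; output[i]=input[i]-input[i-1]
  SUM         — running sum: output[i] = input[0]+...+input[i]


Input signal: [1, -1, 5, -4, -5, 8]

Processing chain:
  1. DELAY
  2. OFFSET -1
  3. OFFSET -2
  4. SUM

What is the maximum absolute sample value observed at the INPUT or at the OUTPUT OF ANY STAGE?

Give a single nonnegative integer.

Answer: 22

Derivation:
Input: [1, -1, 5, -4, -5, 8] (max |s|=8)
Stage 1 (DELAY): [0, 1, -1, 5, -4, -5] = [0, 1, -1, 5, -4, -5] -> [0, 1, -1, 5, -4, -5] (max |s|=5)
Stage 2 (OFFSET -1): 0+-1=-1, 1+-1=0, -1+-1=-2, 5+-1=4, -4+-1=-5, -5+-1=-6 -> [-1, 0, -2, 4, -5, -6] (max |s|=6)
Stage 3 (OFFSET -2): -1+-2=-3, 0+-2=-2, -2+-2=-4, 4+-2=2, -5+-2=-7, -6+-2=-8 -> [-3, -2, -4, 2, -7, -8] (max |s|=8)
Stage 4 (SUM): sum[0..0]=-3, sum[0..1]=-5, sum[0..2]=-9, sum[0..3]=-7, sum[0..4]=-14, sum[0..5]=-22 -> [-3, -5, -9, -7, -14, -22] (max |s|=22)
Overall max amplitude: 22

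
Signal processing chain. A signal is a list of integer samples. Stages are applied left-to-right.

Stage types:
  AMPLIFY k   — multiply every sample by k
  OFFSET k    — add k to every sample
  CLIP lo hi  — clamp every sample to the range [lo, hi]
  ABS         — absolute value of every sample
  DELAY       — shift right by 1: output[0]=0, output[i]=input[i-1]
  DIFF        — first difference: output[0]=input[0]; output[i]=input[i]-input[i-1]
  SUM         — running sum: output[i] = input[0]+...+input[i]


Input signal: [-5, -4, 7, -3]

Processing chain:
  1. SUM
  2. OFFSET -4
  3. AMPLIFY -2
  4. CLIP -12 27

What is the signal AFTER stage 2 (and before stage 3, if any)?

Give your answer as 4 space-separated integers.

Input: [-5, -4, 7, -3]
Stage 1 (SUM): sum[0..0]=-5, sum[0..1]=-9, sum[0..2]=-2, sum[0..3]=-5 -> [-5, -9, -2, -5]
Stage 2 (OFFSET -4): -5+-4=-9, -9+-4=-13, -2+-4=-6, -5+-4=-9 -> [-9, -13, -6, -9]

Answer: -9 -13 -6 -9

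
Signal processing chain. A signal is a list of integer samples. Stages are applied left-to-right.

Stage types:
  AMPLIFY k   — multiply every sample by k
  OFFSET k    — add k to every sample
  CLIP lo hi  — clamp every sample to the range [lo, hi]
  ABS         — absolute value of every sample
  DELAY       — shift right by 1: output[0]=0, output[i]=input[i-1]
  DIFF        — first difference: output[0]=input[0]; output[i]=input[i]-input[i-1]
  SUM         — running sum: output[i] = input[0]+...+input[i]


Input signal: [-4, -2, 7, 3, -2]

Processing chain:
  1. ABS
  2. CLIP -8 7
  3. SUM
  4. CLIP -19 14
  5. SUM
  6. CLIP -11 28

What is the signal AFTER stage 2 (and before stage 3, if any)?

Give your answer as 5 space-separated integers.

Answer: 4 2 7 3 2

Derivation:
Input: [-4, -2, 7, 3, -2]
Stage 1 (ABS): |-4|=4, |-2|=2, |7|=7, |3|=3, |-2|=2 -> [4, 2, 7, 3, 2]
Stage 2 (CLIP -8 7): clip(4,-8,7)=4, clip(2,-8,7)=2, clip(7,-8,7)=7, clip(3,-8,7)=3, clip(2,-8,7)=2 -> [4, 2, 7, 3, 2]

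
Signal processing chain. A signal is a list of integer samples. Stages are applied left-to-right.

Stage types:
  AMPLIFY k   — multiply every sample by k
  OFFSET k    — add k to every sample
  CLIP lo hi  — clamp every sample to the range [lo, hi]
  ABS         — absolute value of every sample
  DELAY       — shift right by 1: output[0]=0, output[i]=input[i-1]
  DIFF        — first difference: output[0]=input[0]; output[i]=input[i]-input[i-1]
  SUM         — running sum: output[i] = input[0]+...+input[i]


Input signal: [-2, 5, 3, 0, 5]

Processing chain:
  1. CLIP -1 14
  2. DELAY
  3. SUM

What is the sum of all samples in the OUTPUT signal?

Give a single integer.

Answer: 17

Derivation:
Input: [-2, 5, 3, 0, 5]
Stage 1 (CLIP -1 14): clip(-2,-1,14)=-1, clip(5,-1,14)=5, clip(3,-1,14)=3, clip(0,-1,14)=0, clip(5,-1,14)=5 -> [-1, 5, 3, 0, 5]
Stage 2 (DELAY): [0, -1, 5, 3, 0] = [0, -1, 5, 3, 0] -> [0, -1, 5, 3, 0]
Stage 3 (SUM): sum[0..0]=0, sum[0..1]=-1, sum[0..2]=4, sum[0..3]=7, sum[0..4]=7 -> [0, -1, 4, 7, 7]
Output sum: 17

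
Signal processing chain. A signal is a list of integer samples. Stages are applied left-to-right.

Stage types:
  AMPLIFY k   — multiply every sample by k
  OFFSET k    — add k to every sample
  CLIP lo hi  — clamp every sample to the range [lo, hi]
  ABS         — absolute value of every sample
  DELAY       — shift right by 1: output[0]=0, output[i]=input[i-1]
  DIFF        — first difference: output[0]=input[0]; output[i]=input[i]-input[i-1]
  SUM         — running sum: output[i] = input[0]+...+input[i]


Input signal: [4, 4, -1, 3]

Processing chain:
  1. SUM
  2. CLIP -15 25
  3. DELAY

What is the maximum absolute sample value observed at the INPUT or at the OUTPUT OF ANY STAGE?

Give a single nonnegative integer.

Answer: 10

Derivation:
Input: [4, 4, -1, 3] (max |s|=4)
Stage 1 (SUM): sum[0..0]=4, sum[0..1]=8, sum[0..2]=7, sum[0..3]=10 -> [4, 8, 7, 10] (max |s|=10)
Stage 2 (CLIP -15 25): clip(4,-15,25)=4, clip(8,-15,25)=8, clip(7,-15,25)=7, clip(10,-15,25)=10 -> [4, 8, 7, 10] (max |s|=10)
Stage 3 (DELAY): [0, 4, 8, 7] = [0, 4, 8, 7] -> [0, 4, 8, 7] (max |s|=8)
Overall max amplitude: 10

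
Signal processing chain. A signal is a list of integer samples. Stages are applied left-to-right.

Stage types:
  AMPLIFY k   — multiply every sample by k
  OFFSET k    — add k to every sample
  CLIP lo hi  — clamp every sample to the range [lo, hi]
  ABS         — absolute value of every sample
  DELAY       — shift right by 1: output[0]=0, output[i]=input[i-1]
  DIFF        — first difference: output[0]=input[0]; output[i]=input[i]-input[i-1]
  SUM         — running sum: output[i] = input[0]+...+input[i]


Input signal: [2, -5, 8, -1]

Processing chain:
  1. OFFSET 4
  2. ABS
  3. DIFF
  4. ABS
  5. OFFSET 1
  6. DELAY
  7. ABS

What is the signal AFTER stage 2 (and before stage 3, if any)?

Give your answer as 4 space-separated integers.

Input: [2, -5, 8, -1]
Stage 1 (OFFSET 4): 2+4=6, -5+4=-1, 8+4=12, -1+4=3 -> [6, -1, 12, 3]
Stage 2 (ABS): |6|=6, |-1|=1, |12|=12, |3|=3 -> [6, 1, 12, 3]

Answer: 6 1 12 3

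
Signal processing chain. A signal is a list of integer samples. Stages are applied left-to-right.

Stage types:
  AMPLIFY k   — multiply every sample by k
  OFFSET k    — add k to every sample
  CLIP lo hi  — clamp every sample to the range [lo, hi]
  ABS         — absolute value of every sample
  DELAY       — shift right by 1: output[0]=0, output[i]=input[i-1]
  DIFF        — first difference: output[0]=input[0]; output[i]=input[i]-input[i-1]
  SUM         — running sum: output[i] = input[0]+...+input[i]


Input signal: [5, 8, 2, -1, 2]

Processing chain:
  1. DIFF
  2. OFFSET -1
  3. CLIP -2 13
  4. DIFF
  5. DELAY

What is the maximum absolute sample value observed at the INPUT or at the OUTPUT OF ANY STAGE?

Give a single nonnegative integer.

Input: [5, 8, 2, -1, 2] (max |s|=8)
Stage 1 (DIFF): s[0]=5, 8-5=3, 2-8=-6, -1-2=-3, 2--1=3 -> [5, 3, -6, -3, 3] (max |s|=6)
Stage 2 (OFFSET -1): 5+-1=4, 3+-1=2, -6+-1=-7, -3+-1=-4, 3+-1=2 -> [4, 2, -7, -4, 2] (max |s|=7)
Stage 3 (CLIP -2 13): clip(4,-2,13)=4, clip(2,-2,13)=2, clip(-7,-2,13)=-2, clip(-4,-2,13)=-2, clip(2,-2,13)=2 -> [4, 2, -2, -2, 2] (max |s|=4)
Stage 4 (DIFF): s[0]=4, 2-4=-2, -2-2=-4, -2--2=0, 2--2=4 -> [4, -2, -4, 0, 4] (max |s|=4)
Stage 5 (DELAY): [0, 4, -2, -4, 0] = [0, 4, -2, -4, 0] -> [0, 4, -2, -4, 0] (max |s|=4)
Overall max amplitude: 8

Answer: 8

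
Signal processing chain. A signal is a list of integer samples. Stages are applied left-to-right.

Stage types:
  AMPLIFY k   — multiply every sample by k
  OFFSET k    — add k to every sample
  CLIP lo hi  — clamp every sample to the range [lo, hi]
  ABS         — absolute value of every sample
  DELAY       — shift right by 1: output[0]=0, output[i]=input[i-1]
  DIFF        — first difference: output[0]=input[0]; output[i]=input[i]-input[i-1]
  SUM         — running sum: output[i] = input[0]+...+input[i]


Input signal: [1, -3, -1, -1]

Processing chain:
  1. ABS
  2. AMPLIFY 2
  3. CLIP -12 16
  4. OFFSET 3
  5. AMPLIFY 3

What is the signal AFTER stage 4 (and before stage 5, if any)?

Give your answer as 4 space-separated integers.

Answer: 5 9 5 5

Derivation:
Input: [1, -3, -1, -1]
Stage 1 (ABS): |1|=1, |-3|=3, |-1|=1, |-1|=1 -> [1, 3, 1, 1]
Stage 2 (AMPLIFY 2): 1*2=2, 3*2=6, 1*2=2, 1*2=2 -> [2, 6, 2, 2]
Stage 3 (CLIP -12 16): clip(2,-12,16)=2, clip(6,-12,16)=6, clip(2,-12,16)=2, clip(2,-12,16)=2 -> [2, 6, 2, 2]
Stage 4 (OFFSET 3): 2+3=5, 6+3=9, 2+3=5, 2+3=5 -> [5, 9, 5, 5]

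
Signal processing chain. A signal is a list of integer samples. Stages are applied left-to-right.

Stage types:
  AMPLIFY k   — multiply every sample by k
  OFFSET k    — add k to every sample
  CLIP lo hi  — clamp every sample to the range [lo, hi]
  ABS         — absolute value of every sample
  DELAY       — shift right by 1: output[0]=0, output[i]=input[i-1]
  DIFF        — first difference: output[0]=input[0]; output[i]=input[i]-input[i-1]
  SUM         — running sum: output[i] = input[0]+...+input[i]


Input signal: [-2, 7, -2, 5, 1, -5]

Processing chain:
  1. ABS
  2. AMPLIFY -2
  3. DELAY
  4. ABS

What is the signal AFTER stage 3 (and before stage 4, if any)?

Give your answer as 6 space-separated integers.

Answer: 0 -4 -14 -4 -10 -2

Derivation:
Input: [-2, 7, -2, 5, 1, -5]
Stage 1 (ABS): |-2|=2, |7|=7, |-2|=2, |5|=5, |1|=1, |-5|=5 -> [2, 7, 2, 5, 1, 5]
Stage 2 (AMPLIFY -2): 2*-2=-4, 7*-2=-14, 2*-2=-4, 5*-2=-10, 1*-2=-2, 5*-2=-10 -> [-4, -14, -4, -10, -2, -10]
Stage 3 (DELAY): [0, -4, -14, -4, -10, -2] = [0, -4, -14, -4, -10, -2] -> [0, -4, -14, -4, -10, -2]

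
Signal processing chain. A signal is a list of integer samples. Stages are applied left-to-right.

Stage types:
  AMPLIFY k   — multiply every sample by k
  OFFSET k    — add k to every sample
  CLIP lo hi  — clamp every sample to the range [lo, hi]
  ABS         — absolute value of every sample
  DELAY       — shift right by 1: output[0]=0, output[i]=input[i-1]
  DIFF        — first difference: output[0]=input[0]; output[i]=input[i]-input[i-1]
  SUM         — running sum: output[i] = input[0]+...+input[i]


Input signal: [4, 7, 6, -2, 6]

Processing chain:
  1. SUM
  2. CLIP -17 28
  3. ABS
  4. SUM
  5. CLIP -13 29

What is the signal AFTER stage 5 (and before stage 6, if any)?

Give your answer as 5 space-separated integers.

Answer: 4 15 29 29 29

Derivation:
Input: [4, 7, 6, -2, 6]
Stage 1 (SUM): sum[0..0]=4, sum[0..1]=11, sum[0..2]=17, sum[0..3]=15, sum[0..4]=21 -> [4, 11, 17, 15, 21]
Stage 2 (CLIP -17 28): clip(4,-17,28)=4, clip(11,-17,28)=11, clip(17,-17,28)=17, clip(15,-17,28)=15, clip(21,-17,28)=21 -> [4, 11, 17, 15, 21]
Stage 3 (ABS): |4|=4, |11|=11, |17|=17, |15|=15, |21|=21 -> [4, 11, 17, 15, 21]
Stage 4 (SUM): sum[0..0]=4, sum[0..1]=15, sum[0..2]=32, sum[0..3]=47, sum[0..4]=68 -> [4, 15, 32, 47, 68]
Stage 5 (CLIP -13 29): clip(4,-13,29)=4, clip(15,-13,29)=15, clip(32,-13,29)=29, clip(47,-13,29)=29, clip(68,-13,29)=29 -> [4, 15, 29, 29, 29]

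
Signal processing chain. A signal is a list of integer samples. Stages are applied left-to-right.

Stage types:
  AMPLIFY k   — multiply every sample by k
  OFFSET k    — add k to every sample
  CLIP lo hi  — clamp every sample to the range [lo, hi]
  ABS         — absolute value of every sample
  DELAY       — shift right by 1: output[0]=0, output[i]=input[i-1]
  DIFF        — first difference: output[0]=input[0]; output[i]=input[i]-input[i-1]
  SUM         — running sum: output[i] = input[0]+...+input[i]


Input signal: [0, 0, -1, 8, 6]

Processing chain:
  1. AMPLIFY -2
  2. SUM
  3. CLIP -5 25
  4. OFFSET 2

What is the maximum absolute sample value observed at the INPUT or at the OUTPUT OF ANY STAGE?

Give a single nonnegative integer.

Input: [0, 0, -1, 8, 6] (max |s|=8)
Stage 1 (AMPLIFY -2): 0*-2=0, 0*-2=0, -1*-2=2, 8*-2=-16, 6*-2=-12 -> [0, 0, 2, -16, -12] (max |s|=16)
Stage 2 (SUM): sum[0..0]=0, sum[0..1]=0, sum[0..2]=2, sum[0..3]=-14, sum[0..4]=-26 -> [0, 0, 2, -14, -26] (max |s|=26)
Stage 3 (CLIP -5 25): clip(0,-5,25)=0, clip(0,-5,25)=0, clip(2,-5,25)=2, clip(-14,-5,25)=-5, clip(-26,-5,25)=-5 -> [0, 0, 2, -5, -5] (max |s|=5)
Stage 4 (OFFSET 2): 0+2=2, 0+2=2, 2+2=4, -5+2=-3, -5+2=-3 -> [2, 2, 4, -3, -3] (max |s|=4)
Overall max amplitude: 26

Answer: 26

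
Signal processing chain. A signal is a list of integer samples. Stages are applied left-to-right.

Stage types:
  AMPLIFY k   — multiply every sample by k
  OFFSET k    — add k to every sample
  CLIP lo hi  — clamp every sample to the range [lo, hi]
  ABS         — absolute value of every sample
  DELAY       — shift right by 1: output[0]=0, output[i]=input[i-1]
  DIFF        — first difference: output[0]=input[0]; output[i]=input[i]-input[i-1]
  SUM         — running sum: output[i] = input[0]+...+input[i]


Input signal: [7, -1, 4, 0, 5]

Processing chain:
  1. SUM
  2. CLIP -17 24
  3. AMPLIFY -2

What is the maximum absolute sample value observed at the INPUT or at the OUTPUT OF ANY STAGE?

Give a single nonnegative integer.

Input: [7, -1, 4, 0, 5] (max |s|=7)
Stage 1 (SUM): sum[0..0]=7, sum[0..1]=6, sum[0..2]=10, sum[0..3]=10, sum[0..4]=15 -> [7, 6, 10, 10, 15] (max |s|=15)
Stage 2 (CLIP -17 24): clip(7,-17,24)=7, clip(6,-17,24)=6, clip(10,-17,24)=10, clip(10,-17,24)=10, clip(15,-17,24)=15 -> [7, 6, 10, 10, 15] (max |s|=15)
Stage 3 (AMPLIFY -2): 7*-2=-14, 6*-2=-12, 10*-2=-20, 10*-2=-20, 15*-2=-30 -> [-14, -12, -20, -20, -30] (max |s|=30)
Overall max amplitude: 30

Answer: 30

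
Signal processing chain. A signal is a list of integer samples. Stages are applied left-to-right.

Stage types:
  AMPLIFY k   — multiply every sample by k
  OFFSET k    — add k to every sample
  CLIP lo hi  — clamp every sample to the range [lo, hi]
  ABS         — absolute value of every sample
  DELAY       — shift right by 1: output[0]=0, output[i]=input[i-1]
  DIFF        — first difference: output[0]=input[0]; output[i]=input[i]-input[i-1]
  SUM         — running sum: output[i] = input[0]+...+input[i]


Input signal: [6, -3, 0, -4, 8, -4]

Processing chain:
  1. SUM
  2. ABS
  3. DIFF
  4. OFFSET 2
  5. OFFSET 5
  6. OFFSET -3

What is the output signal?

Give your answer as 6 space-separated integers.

Answer: 10 1 4 2 10 0

Derivation:
Input: [6, -3, 0, -4, 8, -4]
Stage 1 (SUM): sum[0..0]=6, sum[0..1]=3, sum[0..2]=3, sum[0..3]=-1, sum[0..4]=7, sum[0..5]=3 -> [6, 3, 3, -1, 7, 3]
Stage 2 (ABS): |6|=6, |3|=3, |3|=3, |-1|=1, |7|=7, |3|=3 -> [6, 3, 3, 1, 7, 3]
Stage 3 (DIFF): s[0]=6, 3-6=-3, 3-3=0, 1-3=-2, 7-1=6, 3-7=-4 -> [6, -3, 0, -2, 6, -4]
Stage 4 (OFFSET 2): 6+2=8, -3+2=-1, 0+2=2, -2+2=0, 6+2=8, -4+2=-2 -> [8, -1, 2, 0, 8, -2]
Stage 5 (OFFSET 5): 8+5=13, -1+5=4, 2+5=7, 0+5=5, 8+5=13, -2+5=3 -> [13, 4, 7, 5, 13, 3]
Stage 6 (OFFSET -3): 13+-3=10, 4+-3=1, 7+-3=4, 5+-3=2, 13+-3=10, 3+-3=0 -> [10, 1, 4, 2, 10, 0]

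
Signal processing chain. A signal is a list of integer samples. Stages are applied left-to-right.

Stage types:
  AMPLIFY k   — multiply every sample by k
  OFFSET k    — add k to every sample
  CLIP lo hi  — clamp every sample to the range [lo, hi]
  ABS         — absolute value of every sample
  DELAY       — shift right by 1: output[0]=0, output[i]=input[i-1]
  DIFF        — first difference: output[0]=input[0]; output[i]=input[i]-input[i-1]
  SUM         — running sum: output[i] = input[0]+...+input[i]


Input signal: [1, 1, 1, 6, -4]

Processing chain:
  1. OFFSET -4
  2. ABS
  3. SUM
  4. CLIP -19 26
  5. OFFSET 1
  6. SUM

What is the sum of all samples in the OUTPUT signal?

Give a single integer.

Answer: 122

Derivation:
Input: [1, 1, 1, 6, -4]
Stage 1 (OFFSET -4): 1+-4=-3, 1+-4=-3, 1+-4=-3, 6+-4=2, -4+-4=-8 -> [-3, -3, -3, 2, -8]
Stage 2 (ABS): |-3|=3, |-3|=3, |-3|=3, |2|=2, |-8|=8 -> [3, 3, 3, 2, 8]
Stage 3 (SUM): sum[0..0]=3, sum[0..1]=6, sum[0..2]=9, sum[0..3]=11, sum[0..4]=19 -> [3, 6, 9, 11, 19]
Stage 4 (CLIP -19 26): clip(3,-19,26)=3, clip(6,-19,26)=6, clip(9,-19,26)=9, clip(11,-19,26)=11, clip(19,-19,26)=19 -> [3, 6, 9, 11, 19]
Stage 5 (OFFSET 1): 3+1=4, 6+1=7, 9+1=10, 11+1=12, 19+1=20 -> [4, 7, 10, 12, 20]
Stage 6 (SUM): sum[0..0]=4, sum[0..1]=11, sum[0..2]=21, sum[0..3]=33, sum[0..4]=53 -> [4, 11, 21, 33, 53]
Output sum: 122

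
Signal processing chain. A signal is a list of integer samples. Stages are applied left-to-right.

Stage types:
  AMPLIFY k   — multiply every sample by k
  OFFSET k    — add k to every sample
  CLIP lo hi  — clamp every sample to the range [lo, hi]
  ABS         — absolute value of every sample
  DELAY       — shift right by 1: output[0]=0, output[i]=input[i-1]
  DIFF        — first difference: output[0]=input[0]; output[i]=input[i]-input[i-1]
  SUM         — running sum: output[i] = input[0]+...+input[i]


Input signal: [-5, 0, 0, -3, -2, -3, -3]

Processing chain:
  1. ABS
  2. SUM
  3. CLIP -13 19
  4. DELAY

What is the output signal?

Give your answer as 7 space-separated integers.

Answer: 0 5 5 5 8 10 13

Derivation:
Input: [-5, 0, 0, -3, -2, -3, -3]
Stage 1 (ABS): |-5|=5, |0|=0, |0|=0, |-3|=3, |-2|=2, |-3|=3, |-3|=3 -> [5, 0, 0, 3, 2, 3, 3]
Stage 2 (SUM): sum[0..0]=5, sum[0..1]=5, sum[0..2]=5, sum[0..3]=8, sum[0..4]=10, sum[0..5]=13, sum[0..6]=16 -> [5, 5, 5, 8, 10, 13, 16]
Stage 3 (CLIP -13 19): clip(5,-13,19)=5, clip(5,-13,19)=5, clip(5,-13,19)=5, clip(8,-13,19)=8, clip(10,-13,19)=10, clip(13,-13,19)=13, clip(16,-13,19)=16 -> [5, 5, 5, 8, 10, 13, 16]
Stage 4 (DELAY): [0, 5, 5, 5, 8, 10, 13] = [0, 5, 5, 5, 8, 10, 13] -> [0, 5, 5, 5, 8, 10, 13]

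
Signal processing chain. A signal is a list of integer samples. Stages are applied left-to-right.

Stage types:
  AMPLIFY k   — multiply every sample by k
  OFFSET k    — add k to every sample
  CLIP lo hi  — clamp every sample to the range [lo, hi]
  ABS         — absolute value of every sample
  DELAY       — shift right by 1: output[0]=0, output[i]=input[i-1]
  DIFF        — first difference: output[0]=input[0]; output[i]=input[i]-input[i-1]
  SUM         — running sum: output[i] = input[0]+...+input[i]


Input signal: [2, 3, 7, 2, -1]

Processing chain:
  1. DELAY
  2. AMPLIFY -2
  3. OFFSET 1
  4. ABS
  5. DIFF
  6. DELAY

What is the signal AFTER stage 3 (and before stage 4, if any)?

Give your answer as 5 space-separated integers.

Answer: 1 -3 -5 -13 -3

Derivation:
Input: [2, 3, 7, 2, -1]
Stage 1 (DELAY): [0, 2, 3, 7, 2] = [0, 2, 3, 7, 2] -> [0, 2, 3, 7, 2]
Stage 2 (AMPLIFY -2): 0*-2=0, 2*-2=-4, 3*-2=-6, 7*-2=-14, 2*-2=-4 -> [0, -4, -6, -14, -4]
Stage 3 (OFFSET 1): 0+1=1, -4+1=-3, -6+1=-5, -14+1=-13, -4+1=-3 -> [1, -3, -5, -13, -3]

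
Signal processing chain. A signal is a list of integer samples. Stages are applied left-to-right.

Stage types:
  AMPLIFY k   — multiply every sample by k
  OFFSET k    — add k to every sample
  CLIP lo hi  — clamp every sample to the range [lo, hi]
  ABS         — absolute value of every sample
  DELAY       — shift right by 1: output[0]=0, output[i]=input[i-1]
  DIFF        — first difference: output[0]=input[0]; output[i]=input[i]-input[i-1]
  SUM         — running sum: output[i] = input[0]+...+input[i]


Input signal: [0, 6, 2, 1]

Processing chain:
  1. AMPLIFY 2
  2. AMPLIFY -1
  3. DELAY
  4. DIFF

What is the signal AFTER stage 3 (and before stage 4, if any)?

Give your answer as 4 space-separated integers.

Answer: 0 0 -12 -4

Derivation:
Input: [0, 6, 2, 1]
Stage 1 (AMPLIFY 2): 0*2=0, 6*2=12, 2*2=4, 1*2=2 -> [0, 12, 4, 2]
Stage 2 (AMPLIFY -1): 0*-1=0, 12*-1=-12, 4*-1=-4, 2*-1=-2 -> [0, -12, -4, -2]
Stage 3 (DELAY): [0, 0, -12, -4] = [0, 0, -12, -4] -> [0, 0, -12, -4]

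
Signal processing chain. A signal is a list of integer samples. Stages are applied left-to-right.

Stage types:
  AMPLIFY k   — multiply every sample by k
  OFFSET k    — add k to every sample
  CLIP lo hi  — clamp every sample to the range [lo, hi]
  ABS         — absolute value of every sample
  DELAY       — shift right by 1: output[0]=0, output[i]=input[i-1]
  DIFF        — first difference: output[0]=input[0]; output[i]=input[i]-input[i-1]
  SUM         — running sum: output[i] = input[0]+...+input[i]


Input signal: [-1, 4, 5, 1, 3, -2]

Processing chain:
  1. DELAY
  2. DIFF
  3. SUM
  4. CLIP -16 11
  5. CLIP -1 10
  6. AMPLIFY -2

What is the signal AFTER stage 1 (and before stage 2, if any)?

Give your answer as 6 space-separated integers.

Answer: 0 -1 4 5 1 3

Derivation:
Input: [-1, 4, 5, 1, 3, -2]
Stage 1 (DELAY): [0, -1, 4, 5, 1, 3] = [0, -1, 4, 5, 1, 3] -> [0, -1, 4, 5, 1, 3]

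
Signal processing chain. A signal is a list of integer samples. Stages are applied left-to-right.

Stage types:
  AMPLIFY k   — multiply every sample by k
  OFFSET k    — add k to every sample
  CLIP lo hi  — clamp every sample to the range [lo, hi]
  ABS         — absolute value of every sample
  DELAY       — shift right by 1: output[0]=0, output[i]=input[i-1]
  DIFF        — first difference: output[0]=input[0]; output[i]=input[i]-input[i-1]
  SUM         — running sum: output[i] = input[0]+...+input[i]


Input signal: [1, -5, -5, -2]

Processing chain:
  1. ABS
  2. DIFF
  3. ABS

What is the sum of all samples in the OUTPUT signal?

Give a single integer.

Input: [1, -5, -5, -2]
Stage 1 (ABS): |1|=1, |-5|=5, |-5|=5, |-2|=2 -> [1, 5, 5, 2]
Stage 2 (DIFF): s[0]=1, 5-1=4, 5-5=0, 2-5=-3 -> [1, 4, 0, -3]
Stage 3 (ABS): |1|=1, |4|=4, |0|=0, |-3|=3 -> [1, 4, 0, 3]
Output sum: 8

Answer: 8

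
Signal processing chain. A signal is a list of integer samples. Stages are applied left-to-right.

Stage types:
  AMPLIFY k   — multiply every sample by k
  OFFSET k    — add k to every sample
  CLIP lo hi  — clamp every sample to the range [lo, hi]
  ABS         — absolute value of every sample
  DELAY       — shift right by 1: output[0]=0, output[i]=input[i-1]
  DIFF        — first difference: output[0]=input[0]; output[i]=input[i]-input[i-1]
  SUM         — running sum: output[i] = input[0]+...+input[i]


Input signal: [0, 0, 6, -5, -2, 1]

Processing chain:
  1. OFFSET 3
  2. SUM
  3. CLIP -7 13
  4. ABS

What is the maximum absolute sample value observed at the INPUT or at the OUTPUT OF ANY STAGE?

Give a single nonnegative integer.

Input: [0, 0, 6, -5, -2, 1] (max |s|=6)
Stage 1 (OFFSET 3): 0+3=3, 0+3=3, 6+3=9, -5+3=-2, -2+3=1, 1+3=4 -> [3, 3, 9, -2, 1, 4] (max |s|=9)
Stage 2 (SUM): sum[0..0]=3, sum[0..1]=6, sum[0..2]=15, sum[0..3]=13, sum[0..4]=14, sum[0..5]=18 -> [3, 6, 15, 13, 14, 18] (max |s|=18)
Stage 3 (CLIP -7 13): clip(3,-7,13)=3, clip(6,-7,13)=6, clip(15,-7,13)=13, clip(13,-7,13)=13, clip(14,-7,13)=13, clip(18,-7,13)=13 -> [3, 6, 13, 13, 13, 13] (max |s|=13)
Stage 4 (ABS): |3|=3, |6|=6, |13|=13, |13|=13, |13|=13, |13|=13 -> [3, 6, 13, 13, 13, 13] (max |s|=13)
Overall max amplitude: 18

Answer: 18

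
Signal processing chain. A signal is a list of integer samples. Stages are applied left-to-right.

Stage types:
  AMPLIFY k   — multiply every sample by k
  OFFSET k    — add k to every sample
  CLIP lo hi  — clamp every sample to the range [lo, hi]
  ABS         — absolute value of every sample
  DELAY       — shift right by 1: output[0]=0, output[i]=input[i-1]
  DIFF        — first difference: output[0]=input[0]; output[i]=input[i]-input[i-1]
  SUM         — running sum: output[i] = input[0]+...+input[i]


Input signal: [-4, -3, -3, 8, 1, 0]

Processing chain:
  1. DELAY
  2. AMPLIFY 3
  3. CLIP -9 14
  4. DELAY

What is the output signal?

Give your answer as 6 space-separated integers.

Input: [-4, -3, -3, 8, 1, 0]
Stage 1 (DELAY): [0, -4, -3, -3, 8, 1] = [0, -4, -3, -3, 8, 1] -> [0, -4, -3, -3, 8, 1]
Stage 2 (AMPLIFY 3): 0*3=0, -4*3=-12, -3*3=-9, -3*3=-9, 8*3=24, 1*3=3 -> [0, -12, -9, -9, 24, 3]
Stage 3 (CLIP -9 14): clip(0,-9,14)=0, clip(-12,-9,14)=-9, clip(-9,-9,14)=-9, clip(-9,-9,14)=-9, clip(24,-9,14)=14, clip(3,-9,14)=3 -> [0, -9, -9, -9, 14, 3]
Stage 4 (DELAY): [0, 0, -9, -9, -9, 14] = [0, 0, -9, -9, -9, 14] -> [0, 0, -9, -9, -9, 14]

Answer: 0 0 -9 -9 -9 14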